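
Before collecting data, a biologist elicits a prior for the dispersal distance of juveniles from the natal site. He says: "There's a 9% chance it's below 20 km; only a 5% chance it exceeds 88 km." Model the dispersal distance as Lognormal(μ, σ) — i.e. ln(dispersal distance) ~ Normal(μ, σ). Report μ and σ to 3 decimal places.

μ ≈ 3.661, σ ≈ 0.496

If T ~ Lognormal(μ,σ) then ln T ~ Normal(μ,σ), so the p-quantile of ln T is μ + z_p·σ.
ln(20) = 2.996 and ln(88) = 4.477; z_{0.09} = -1.341, z_{0.95} = 1.645.
σ = (4.477 − 2.996)/(1.645 − (-1.341)) = 0.496.
μ = 2.996 − (-1.341)·0.496 = 3.661.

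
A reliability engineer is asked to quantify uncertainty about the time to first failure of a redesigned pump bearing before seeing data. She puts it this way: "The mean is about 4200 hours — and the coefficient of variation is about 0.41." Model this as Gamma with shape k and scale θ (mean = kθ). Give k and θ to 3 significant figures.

For Gamma(k, scale θ): mean = kθ, variance = kθ², so CV = 1/√k.
CV = 0.41, hence k = 1/CV² = 5.95.
Then θ = mean/k = 4200/5.95 = 706.

k ≈ 5.95, θ ≈ 706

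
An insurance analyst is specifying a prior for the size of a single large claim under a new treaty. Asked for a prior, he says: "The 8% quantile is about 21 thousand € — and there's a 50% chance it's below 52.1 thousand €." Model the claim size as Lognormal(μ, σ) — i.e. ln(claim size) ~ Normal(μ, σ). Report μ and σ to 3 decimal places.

If T ~ Lognormal(μ,σ) then ln T ~ Normal(μ,σ), so the p-quantile of ln T is μ + z_p·σ.
ln(21) = 3.045 and ln(52.1) = 3.953; z_{0.08} = -1.405, z_{0.5} = 0.
σ = (3.953 − 3.045)/(0 − (-1.405)) = 0.647.
μ = 3.045 − (-1.405)·0.647 = 3.953.

μ ≈ 3.953, σ ≈ 0.647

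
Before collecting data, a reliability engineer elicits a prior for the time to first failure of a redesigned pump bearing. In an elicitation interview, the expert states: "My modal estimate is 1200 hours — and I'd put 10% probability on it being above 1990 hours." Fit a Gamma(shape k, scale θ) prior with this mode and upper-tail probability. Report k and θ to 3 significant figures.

k ≈ 8.38, θ ≈ 163

Gamma(k,θ) with k>1 has mode (k−1)θ, so θ = 1200/(k−1).
Need P(X < 1990) = 0.9 with θ tied to k this way. Start at k = 2, θ = 1200: P(X<1990) ≈ 0.494.
Too low — raise k to concentrate. Iterating converges to k ≈ 8.38.
Then θ = 1200/(8.38−1) ≈ 163.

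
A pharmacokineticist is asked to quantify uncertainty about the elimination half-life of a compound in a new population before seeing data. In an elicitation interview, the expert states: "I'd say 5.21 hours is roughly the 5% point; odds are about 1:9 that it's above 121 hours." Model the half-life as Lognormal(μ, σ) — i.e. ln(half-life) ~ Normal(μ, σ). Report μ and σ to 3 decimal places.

μ ≈ 3.418, σ ≈ 1.075

If T ~ Lognormal(μ,σ) then ln T ~ Normal(μ,σ), so the p-quantile of ln T is μ + z_p·σ.
ln(5.21) = 1.651 and ln(121) = 4.796; z_{0.05} = -1.645, z_{0.9} = 1.282.
σ = (4.796 − 1.651)/(1.282 − (-1.645)) = 1.075.
μ = 1.651 − (-1.645)·1.075 = 3.418.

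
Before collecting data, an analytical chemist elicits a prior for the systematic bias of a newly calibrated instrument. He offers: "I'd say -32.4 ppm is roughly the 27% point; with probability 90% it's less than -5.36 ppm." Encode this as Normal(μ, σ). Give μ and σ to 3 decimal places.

For Normal(μ,σ), the p-quantile is μ + z_p·σ. Here z_{0.27} = -0.6128, z_{0.9} = 1.282.
So -32.4 = μ − 0.6128σ and -5.36 = μ + 1.282σ.
Subtracting: σ = (-5.36 − -32.4)/(1.282 − (-0.6128)) = 14.274.
Then μ = -32.4 − (-0.6128)·14.274 = -23.653.

μ = -23.653, σ = 14.274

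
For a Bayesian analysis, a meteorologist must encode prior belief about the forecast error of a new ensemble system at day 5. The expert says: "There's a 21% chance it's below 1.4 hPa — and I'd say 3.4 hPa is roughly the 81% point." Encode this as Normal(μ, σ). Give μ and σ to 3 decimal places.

The p-quantile of Normal(μ,σ) is μ + z_p·σ, with z_{0.21} = -0.8064 and z_{0.81} = 0.8779.
Eliminate σ: μ = (z₂·x₁ − z₁·x₂)/(z₂ − z₁) = (0.8779·1.4 − (-0.8064)·3.4)/1.684 = 2.358.
Then σ = (x₂ − x₁)/(z₂ − z₁) = (3.4 − 1.4)/1.684 = 1.187.

μ = 2.358, σ = 1.187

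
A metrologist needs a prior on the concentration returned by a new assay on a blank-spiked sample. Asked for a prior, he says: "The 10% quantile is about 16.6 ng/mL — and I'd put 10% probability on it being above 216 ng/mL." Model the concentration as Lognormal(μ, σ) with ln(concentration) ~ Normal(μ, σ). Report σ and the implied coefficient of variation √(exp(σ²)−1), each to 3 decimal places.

σ ≈ 1.001, CV ≈ 1.313

If T ~ Lognormal(μ,σ) then ln T ~ Normal(μ,σ), so the p-quantile of ln T is μ + z_p·σ.
ln(16.6) = 2.809 and ln(216) = 5.375; z_{0.1} = -1.282, z_{0.9} = 1.282.
σ = (5.375 − 2.809)/(1.282 − (-1.282)) = 1.001.
μ = 2.809 − (-1.282)·1.001 = 4.092.
CV = √(exp(σ²)−1) = √(exp(1.0022)−1) = 1.313.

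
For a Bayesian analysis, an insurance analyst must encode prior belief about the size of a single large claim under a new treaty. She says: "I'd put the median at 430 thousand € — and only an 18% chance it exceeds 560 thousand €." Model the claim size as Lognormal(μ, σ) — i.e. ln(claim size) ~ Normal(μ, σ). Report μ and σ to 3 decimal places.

μ ≈ 6.064, σ ≈ 0.289

If T ~ Lognormal(μ,σ) then ln T ~ Normal(μ,σ), so the p-quantile of ln T is μ + z_p·σ.
ln(430) = 6.064 and ln(560) = 6.328; z_{0.5} = 0, z_{0.82} = 0.9154.
σ = (6.328 − 6.064)/(0.9154 − (0)) = 0.289.
μ = 6.064 − (0)·0.289 = 6.064.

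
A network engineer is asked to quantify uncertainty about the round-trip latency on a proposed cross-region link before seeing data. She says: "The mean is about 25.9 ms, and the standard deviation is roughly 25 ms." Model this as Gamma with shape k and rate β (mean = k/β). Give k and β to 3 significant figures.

k ≈ 1.07, β ≈ 0.0414

For Gamma(k, rate β): mean = k/β, variance = k/β², so CV = 1/√k.
CV = SD/mean = 25/25.9 = 0.9653, hence k = 1/CV² = 1.07.
Then β = k/mean = 1.07/25.9 = 0.0414.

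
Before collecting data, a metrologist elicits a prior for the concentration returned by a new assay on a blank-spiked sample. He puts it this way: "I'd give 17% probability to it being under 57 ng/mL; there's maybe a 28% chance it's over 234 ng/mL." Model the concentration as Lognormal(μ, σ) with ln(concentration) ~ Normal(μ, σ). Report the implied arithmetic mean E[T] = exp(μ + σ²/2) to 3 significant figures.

If T ~ Lognormal(μ,σ) then ln T ~ Normal(μ,σ), so the p-quantile of ln T is μ + z_p·σ.
ln(57) = 4.043 and ln(234) = 5.455; z_{0.17} = -0.9542, z_{0.72} = 0.5828.
σ = (5.455 − 4.043)/(0.5828 − (-0.9542)) = 0.919.
μ = 4.043 − (-0.9542)·0.919 = 4.920.
E[T] = exp(μ + σ²/2) = exp(4.920 + 0.4221) = 209 ng/mL.

E[T] ≈ 209 ng/mL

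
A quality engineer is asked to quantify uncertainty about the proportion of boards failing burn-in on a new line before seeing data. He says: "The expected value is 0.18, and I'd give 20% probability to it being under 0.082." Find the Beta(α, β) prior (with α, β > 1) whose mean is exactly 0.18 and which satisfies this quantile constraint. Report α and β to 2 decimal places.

α ≈ 1.99, β ≈ 9.04

With mean 0.18 fixed, write α = 0.18s, β = 0.82s where s = α+β.
Need P(θ < 0.082) = 0.2 under Beta(0.18s, 0.82s). Normal approximation: (q−m)/√(m(1−m)/s) ≈ z_{0.2} = -0.842, so s ≈ 0.18·0.82·(-0.842)²/(0.082−0.18)² = 10.9.
At s = 10.9: P(θ<0.082) ≈ 0.202. Adjusting to match 0.2 gives s ≈ 11.03.
So α = 0.18·11.03 ≈ 1.99, β = 0.82·11.03 ≈ 9.04.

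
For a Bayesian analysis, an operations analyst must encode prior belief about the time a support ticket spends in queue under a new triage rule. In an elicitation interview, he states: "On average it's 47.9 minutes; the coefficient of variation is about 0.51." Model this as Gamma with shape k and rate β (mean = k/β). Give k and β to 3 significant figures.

For Gamma(k, rate β): mean = k/β, variance = k/β², so CV = 1/√k.
CV = 0.51, hence k = 1/CV² = 3.84.
Then β = k/mean = 3.84/47.9 = 0.0803.

k ≈ 3.84, β ≈ 0.0803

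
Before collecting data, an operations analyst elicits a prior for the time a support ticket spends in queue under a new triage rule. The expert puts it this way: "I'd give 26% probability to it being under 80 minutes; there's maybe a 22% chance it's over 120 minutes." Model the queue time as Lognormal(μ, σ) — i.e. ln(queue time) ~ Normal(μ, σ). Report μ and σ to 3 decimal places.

If T ~ Lognormal(μ,σ) then ln T ~ Normal(μ,σ), so the p-quantile of ln T is μ + z_p·σ.
ln(80) = 4.382 and ln(120) = 4.787; z_{0.26} = -0.6433, z_{0.78} = 0.7722.
σ = (4.787 − 4.382)/(0.7722 − (-0.6433)) = 0.286.
μ = 4.382 − (-0.6433)·0.286 = 4.566.

μ ≈ 4.566, σ ≈ 0.286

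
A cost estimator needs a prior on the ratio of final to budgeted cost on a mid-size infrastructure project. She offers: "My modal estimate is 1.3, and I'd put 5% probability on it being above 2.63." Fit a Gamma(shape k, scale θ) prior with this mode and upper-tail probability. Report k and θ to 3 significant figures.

k ≈ 6.58, θ ≈ 0.233

Gamma(k,θ) with k>1 has mode (k−1)θ, so θ = 1.3/(k−1).
Need P(X < 2.63) = 0.95 with θ tied to k this way. Start at k = 2, θ = 1.3: P(X<2.63) ≈ 0.600.
Too low — raise k to concentrate. Iterating converges to k ≈ 6.58.
Then θ = 1.3/(6.58−1) ≈ 0.233.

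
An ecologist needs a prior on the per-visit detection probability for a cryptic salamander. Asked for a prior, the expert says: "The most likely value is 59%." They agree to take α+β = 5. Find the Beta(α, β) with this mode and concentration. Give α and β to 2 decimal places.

For α,β > 1 the Beta mode is (α−1)/(α+β−2). With α+β = 5, the mode is (α−1)/3.
Set (α−1)/3 = 0.59 → α = 1 + 0.59·3 = 2.77.
β = 5 − α = 2.23.

α = 2.77, β = 2.23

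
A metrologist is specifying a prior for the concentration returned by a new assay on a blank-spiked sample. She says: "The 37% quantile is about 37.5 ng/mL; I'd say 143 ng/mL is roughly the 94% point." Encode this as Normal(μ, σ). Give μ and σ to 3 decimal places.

For Normal(μ,σ), the p-quantile is μ + z_p·σ. Here z_{0.37} = -0.3319, z_{0.94} = 1.555.
So 37.5 = μ − 0.3319σ and 143 = μ + 1.555σ.
Subtracting: σ = (143 − 37.5)/(1.555 − (-0.3319)) = 55.920.
Then μ = 37.5 − (-0.3319)·55.920 = 56.057.

μ = 56.057, σ = 55.920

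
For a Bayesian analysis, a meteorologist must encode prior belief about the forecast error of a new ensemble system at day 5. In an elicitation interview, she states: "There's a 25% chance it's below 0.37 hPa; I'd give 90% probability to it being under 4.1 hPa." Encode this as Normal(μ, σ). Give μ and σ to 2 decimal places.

For Normal(μ,σ), the p-quantile is μ + z_p·σ. Here z_{0.25} = -0.6745, z_{0.9} = 1.282.
So 0.37 = μ − 0.6745σ and 4.1 = μ + 1.282σ.
Subtracting: σ = (4.1 − 0.37)/(1.282 − (-0.6745)) = 1.91.
Then μ = 0.37 − (-0.6745)·1.91 = 1.66.

μ = 1.66, σ = 1.91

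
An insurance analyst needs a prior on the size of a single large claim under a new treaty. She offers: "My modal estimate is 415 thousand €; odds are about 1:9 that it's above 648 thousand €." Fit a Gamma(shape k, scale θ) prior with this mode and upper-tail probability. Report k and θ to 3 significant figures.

Gamma(k,θ) with k>1 has mode (k−1)θ, so θ = 415/(k−1).
Need P(X < 648) = 0.9 with θ tied to k this way. Start at k = 2, θ = 415: P(X<648) ≈ 0.463.
Too low — raise k to concentrate. Iterating converges to k ≈ 10.4.
Then θ = 415/(10.4−1) ≈ 44.

k ≈ 10.4, θ ≈ 44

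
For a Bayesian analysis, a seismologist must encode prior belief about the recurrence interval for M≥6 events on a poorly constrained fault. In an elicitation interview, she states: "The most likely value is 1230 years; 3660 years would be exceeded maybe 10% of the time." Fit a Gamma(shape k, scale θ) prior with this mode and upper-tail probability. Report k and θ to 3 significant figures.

k ≈ 2.6, θ ≈ 769

Gamma(k,θ) with k>1 has mode (k−1)θ, so θ = 1230/(k−1).
Need P(X < 3660) = 0.9 with θ tied to k this way. Start at k = 2, θ = 1230: P(X<3660) ≈ 0.797.
Too low — raise k to concentrate. Iterating converges to k ≈ 2.6.
Then θ = 1230/(2.6−1) ≈ 769.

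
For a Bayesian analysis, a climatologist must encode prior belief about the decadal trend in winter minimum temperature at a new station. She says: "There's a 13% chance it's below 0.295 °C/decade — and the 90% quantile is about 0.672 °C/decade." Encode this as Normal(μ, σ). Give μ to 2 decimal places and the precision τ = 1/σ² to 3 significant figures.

μ = 0.47, τ = 40.8

For Normal(μ,σ), the p-quantile is μ + z_p·σ. Here z_{0.13} = -1.126, z_{0.9} = 1.282.
So 0.295 = μ − 1.126σ and 0.672 = μ + 1.282σ.
Subtracting: σ = (0.672 − 0.295)/(1.282 − (-1.126)) = 0.16.
Then μ = 0.295 − (-1.126)·0.16 = 0.47.
Precision τ = 1/σ² = 1/0.1566² = 40.8.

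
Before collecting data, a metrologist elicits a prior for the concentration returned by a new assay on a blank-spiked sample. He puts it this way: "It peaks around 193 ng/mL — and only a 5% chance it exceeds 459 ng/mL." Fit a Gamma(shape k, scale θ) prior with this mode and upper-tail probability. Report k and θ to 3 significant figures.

Gamma(k,θ) with k>1 has mode (k−1)θ, so θ = 193/(k−1).
Need P(X < 459) = 0.95 with θ tied to k this way. Start at k = 2, θ = 193: P(X<459) ≈ 0.687.
Too low — raise k to concentrate. Iterating converges to k ≈ 4.64.
Then θ = 193/(4.64−1) ≈ 53.

k ≈ 4.64, θ ≈ 53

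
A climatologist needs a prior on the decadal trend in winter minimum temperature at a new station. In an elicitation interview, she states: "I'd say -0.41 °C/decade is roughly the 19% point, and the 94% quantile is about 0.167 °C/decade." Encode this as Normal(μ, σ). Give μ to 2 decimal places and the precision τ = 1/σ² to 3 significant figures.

The p-quantile of Normal(μ,σ) is μ + z_p·σ, with z_{0.19} = -0.8779 and z_{0.94} = 1.555.
Eliminate σ: μ = (z₂·x₁ − z₁·x₂)/(z₂ − z₁) = (1.555·-0.41 − (-0.8779)·0.167)/2.433 = -0.20.
Then σ = (x₂ − x₁)/(z₂ − z₁) = (0.167 − -0.41)/2.433 = 0.24.
Precision τ = 1/σ² = 1/0.2372² = 17.8.

μ = -0.20, τ = 17.8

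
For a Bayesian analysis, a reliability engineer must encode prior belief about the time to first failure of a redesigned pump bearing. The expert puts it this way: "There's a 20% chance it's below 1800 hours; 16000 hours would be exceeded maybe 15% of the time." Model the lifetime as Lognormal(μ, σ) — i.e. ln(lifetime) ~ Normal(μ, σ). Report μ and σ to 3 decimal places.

If T ~ Lognormal(μ,σ) then ln T ~ Normal(μ,σ), so the p-quantile of ln T is μ + z_p·σ.
ln(1800) = 7.496 and ln(16000) = 9.68; z_{0.2} = -0.8416, z_{0.85} = 1.036.
σ = (9.68 − 7.496)/(1.036 − (-0.8416)) = 1.163.
μ = 7.496 − (-0.8416)·1.163 = 8.475.

μ ≈ 8.475, σ ≈ 1.163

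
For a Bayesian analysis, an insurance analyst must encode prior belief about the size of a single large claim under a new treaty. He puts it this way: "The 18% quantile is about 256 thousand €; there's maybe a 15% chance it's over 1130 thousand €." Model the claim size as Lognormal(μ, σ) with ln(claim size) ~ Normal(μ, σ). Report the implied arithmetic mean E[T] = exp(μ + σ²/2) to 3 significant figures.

E[T] ≈ 686 thousand €

If T ~ Lognormal(μ,σ) then ln T ~ Normal(μ,σ), so the p-quantile of ln T is μ + z_p·σ.
ln(256) = 5.545 and ln(1130) = 7.03; z_{0.18} = -0.9154, z_{0.85} = 1.036.
σ = (7.03 − 5.545)/(1.036 − (-0.9154)) = 0.761.
μ = 5.545 − (-0.9154)·0.761 = 6.242.
E[T] = exp(μ + σ²/2) = exp(6.242 + 0.2894) = 686 thousand €.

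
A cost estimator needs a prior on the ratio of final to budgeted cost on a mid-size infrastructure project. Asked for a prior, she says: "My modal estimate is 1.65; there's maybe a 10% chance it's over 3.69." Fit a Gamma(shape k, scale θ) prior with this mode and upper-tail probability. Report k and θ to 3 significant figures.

k ≈ 3.97, θ ≈ 0.556

Gamma(k,θ) with k>1 has mode (k−1)θ, so θ = 1.65/(k−1).
Need P(X < 3.69) = 0.9 with θ tied to k this way. Start at k = 2, θ = 1.65: P(X<3.69) ≈ 0.654.
Too low — raise k to concentrate. Iterating converges to k ≈ 3.97.
Then θ = 1.65/(3.97−1) ≈ 0.556.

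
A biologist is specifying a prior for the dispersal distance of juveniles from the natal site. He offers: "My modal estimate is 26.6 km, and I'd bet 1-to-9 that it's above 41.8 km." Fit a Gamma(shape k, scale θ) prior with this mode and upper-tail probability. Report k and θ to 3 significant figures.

k ≈ 10.2, θ ≈ 2.9

Gamma(k,θ) with k>1 has mode (k−1)θ, so θ = 26.6/(k−1).
Need P(X < 41.8) = 0.9 with θ tied to k this way. Start at k = 2, θ = 26.6: P(X<41.8) ≈ 0.466.
Too low — raise k to concentrate. Iterating converges to k ≈ 10.2.
Then θ = 26.6/(10.2−1) ≈ 2.9.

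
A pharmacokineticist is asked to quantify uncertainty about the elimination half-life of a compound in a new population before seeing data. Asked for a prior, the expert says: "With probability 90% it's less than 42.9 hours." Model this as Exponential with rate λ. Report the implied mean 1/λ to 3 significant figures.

mean ≈ 18.6 hours

P(T < 42.9) = 1 − e^(−λ·42.9) = 0.9, so λ = −ln(1−0.9)/42.9 = −ln(0.1)/42.9 = 0.0537.
Mean = 1/λ = 18.6 hours.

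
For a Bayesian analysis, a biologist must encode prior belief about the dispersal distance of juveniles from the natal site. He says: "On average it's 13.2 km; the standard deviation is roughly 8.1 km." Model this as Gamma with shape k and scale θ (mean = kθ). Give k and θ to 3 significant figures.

k ≈ 2.66, θ ≈ 4.97

For Gamma(k, scale θ): mean = kθ, variance = kθ², so CV = 1/√k.
CV = SD/mean = 8.1/13.2 = 0.6136, hence k = 1/CV² = 2.66.
Then θ = mean/k = 13.2/2.66 = 4.97.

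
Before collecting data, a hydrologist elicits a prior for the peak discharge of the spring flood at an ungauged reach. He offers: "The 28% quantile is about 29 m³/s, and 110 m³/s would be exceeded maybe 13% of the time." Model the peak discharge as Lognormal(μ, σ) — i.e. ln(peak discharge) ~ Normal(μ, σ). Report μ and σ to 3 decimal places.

If T ~ Lognormal(μ,σ) then ln T ~ Normal(μ,σ), so the p-quantile of ln T is μ + z_p·σ.
ln(29) = 3.367 and ln(110) = 4.7; z_{0.28} = -0.5828, z_{0.87} = 1.126.
σ = (4.7 − 3.367)/(1.126 − (-0.5828)) = 0.780.
μ = 3.367 − (-0.5828)·0.780 = 3.822.

μ ≈ 3.822, σ ≈ 0.780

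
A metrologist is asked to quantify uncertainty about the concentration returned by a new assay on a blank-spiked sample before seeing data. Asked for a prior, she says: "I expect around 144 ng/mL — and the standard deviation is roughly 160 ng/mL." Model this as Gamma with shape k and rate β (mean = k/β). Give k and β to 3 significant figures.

For Gamma(k, rate β): mean = k/β, variance = k/β², so CV = 1/√k.
CV = SD/mean = 160/144 = 1.111, hence k = 1/CV² = 0.81.
Then β = k/mean = 0.81/144 = 0.00562.

k ≈ 0.81, β ≈ 0.00562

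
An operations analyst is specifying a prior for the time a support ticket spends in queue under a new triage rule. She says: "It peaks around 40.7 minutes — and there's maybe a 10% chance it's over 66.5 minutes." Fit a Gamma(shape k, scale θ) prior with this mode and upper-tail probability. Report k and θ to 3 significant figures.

k ≈ 8.82, θ ≈ 5.21

Gamma(k,θ) with k>1 has mode (k−1)θ, so θ = 40.7/(k−1).
Need P(X < 66.5) = 0.9 with θ tied to k this way. Start at k = 2, θ = 40.7: P(X<66.5) ≈ 0.486.
Too low — raise k to concentrate. Iterating converges to k ≈ 8.82.
Then θ = 40.7/(8.82−1) ≈ 5.21.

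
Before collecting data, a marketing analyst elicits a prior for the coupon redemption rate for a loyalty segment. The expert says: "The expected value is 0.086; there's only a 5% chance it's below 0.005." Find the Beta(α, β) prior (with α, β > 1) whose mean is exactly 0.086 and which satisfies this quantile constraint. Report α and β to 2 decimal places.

With mean 0.086 fixed, write α = 0.086s, β = 0.914s where s = α+β.
Need P(θ < 0.005) = 0.05 under Beta(0.086s, 0.914s). Normal approximation: (q−m)/√(m(1−m)/s) ≈ z_{0.05} = -1.64, so s ≈ 0.086·0.914·(-1.64)²/(0.005−0.086)² = 32.4.
At s = 32.4: P(θ<0.005) ≈ 0.001. Adjusting to match 0.05 gives s ≈ 11.81.
So α = 0.086·11.81 ≈ 1.02, β = 0.914·11.81 ≈ 10.79.

α ≈ 1.02, β ≈ 10.79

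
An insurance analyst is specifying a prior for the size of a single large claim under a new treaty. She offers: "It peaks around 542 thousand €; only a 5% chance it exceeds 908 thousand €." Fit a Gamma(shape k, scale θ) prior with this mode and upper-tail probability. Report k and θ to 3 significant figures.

Gamma(k,θ) with k>1 has mode (k−1)θ, so θ = 542/(k−1).
Need P(X < 908) = 0.95 with θ tied to k this way. Start at k = 2, θ = 542: P(X<908) ≈ 0.499.
Too low — raise k to concentrate. Iterating converges to k ≈ 11.5.
Then θ = 542/(11.5−1) ≈ 51.7.

k ≈ 11.5, θ ≈ 51.7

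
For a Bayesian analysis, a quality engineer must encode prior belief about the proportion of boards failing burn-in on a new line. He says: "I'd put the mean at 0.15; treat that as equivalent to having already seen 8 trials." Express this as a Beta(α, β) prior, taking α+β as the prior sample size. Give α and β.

Under the effective-sample-size interpretation, Beta(α, β) has prior mean α/(α+β) and prior sample size α+β.
So α+β = 8 and α/(α+β) = 0.15, giving α = 0.15·8 = 1.2 and β = 8 − 1.2 = 6.8.

α = 1.2, β = 6.8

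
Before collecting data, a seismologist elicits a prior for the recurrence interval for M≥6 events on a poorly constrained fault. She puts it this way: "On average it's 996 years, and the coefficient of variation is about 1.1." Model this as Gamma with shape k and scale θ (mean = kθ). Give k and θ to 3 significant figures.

For Gamma(k, scale θ): mean = kθ, variance = kθ², so CV = 1/√k.
CV = 1.1, hence k = 1/CV² = 0.826.
Then θ = mean/k = 996/0.826 = 1210.

k ≈ 0.826, θ ≈ 1210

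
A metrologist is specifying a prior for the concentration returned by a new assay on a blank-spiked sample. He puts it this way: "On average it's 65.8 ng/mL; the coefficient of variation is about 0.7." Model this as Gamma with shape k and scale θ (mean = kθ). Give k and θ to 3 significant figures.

For Gamma(k, scale θ): mean = kθ, variance = kθ², so CV = 1/√k.
CV = 0.7, hence k = 1/CV² = 2.04.
Then θ = mean/k = 65.8/2.04 = 32.2.

k ≈ 2.04, θ ≈ 32.2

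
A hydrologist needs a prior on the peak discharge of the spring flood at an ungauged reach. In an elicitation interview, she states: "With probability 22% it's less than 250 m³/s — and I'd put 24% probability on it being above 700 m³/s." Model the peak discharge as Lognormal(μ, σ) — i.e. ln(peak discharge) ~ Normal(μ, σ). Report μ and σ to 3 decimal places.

If T ~ Lognormal(μ,σ) then ln T ~ Normal(μ,σ), so the p-quantile of ln T is μ + z_p·σ.
ln(250) = 5.521 and ln(700) = 6.551; z_{0.22} = -0.7722, z_{0.76} = 0.7063.
σ = (6.551 − 5.521)/(0.7063 − (-0.7722)) = 0.696.
μ = 5.521 − (-0.7722)·0.696 = 6.059.

μ ≈ 6.059, σ ≈ 0.696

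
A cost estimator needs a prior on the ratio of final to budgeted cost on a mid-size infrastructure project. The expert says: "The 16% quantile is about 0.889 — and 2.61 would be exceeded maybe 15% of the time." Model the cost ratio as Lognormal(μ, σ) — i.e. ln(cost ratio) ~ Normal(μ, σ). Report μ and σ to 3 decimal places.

μ ≈ 0.410, σ ≈ 0.530

If T ~ Lognormal(μ,σ) then ln T ~ Normal(μ,σ), so the p-quantile of ln T is μ + z_p·σ.
ln(0.889) = -0.1177 and ln(2.61) = 0.9594; z_{0.16} = -0.9945, z_{0.85} = 1.036.
σ = (0.9594 − -0.1177)/(1.036 − (-0.9945)) = 0.530.
μ = -0.1177 − (-0.9945)·0.530 = 0.410.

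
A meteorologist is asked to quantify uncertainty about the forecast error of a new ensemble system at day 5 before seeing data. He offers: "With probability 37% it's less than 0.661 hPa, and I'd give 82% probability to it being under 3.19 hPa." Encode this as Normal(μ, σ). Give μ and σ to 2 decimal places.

For Normal(μ,σ), the p-quantile is μ + z_p·σ. Here z_{0.37} = -0.3319, z_{0.82} = 0.9154.
So 0.661 = μ − 0.3319σ and 3.19 = μ + 0.9154σ.
Subtracting: σ = (3.19 − 0.661)/(0.9154 − (-0.3319)) = 2.03.
Then μ = 0.661 − (-0.3319)·2.03 = 1.33.

μ = 1.33, σ = 2.03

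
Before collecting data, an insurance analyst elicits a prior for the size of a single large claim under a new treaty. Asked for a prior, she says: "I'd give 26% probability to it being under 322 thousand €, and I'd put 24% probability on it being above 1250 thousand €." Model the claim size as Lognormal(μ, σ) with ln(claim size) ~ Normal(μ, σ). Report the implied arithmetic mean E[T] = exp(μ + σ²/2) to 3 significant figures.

If T ~ Lognormal(μ,σ) then ln T ~ Normal(μ,σ), so the p-quantile of ln T is μ + z_p·σ.
ln(322) = 5.775 and ln(1250) = 7.131; z_{0.26} = -0.6433, z_{0.76} = 0.7063.
σ = (7.131 − 5.775)/(0.7063 − (-0.6433)) = 1.005.
μ = 5.775 − (-0.6433)·1.005 = 6.421.
E[T] = exp(μ + σ²/2) = exp(6.421 + 0.5050) = 1020 thousand €.

E[T] ≈ 1020 thousand €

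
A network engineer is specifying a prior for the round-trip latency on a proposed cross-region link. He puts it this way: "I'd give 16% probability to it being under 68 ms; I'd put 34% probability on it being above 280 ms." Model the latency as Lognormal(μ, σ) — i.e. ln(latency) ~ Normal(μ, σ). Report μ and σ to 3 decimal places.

μ ≈ 5.220, σ ≈ 1.006

If T ~ Lognormal(μ,σ) then ln T ~ Normal(μ,σ), so the p-quantile of ln T is μ + z_p·σ.
ln(68) = 4.22 and ln(280) = 5.635; z_{0.16} = -0.9945, z_{0.66} = 0.4125.
σ = (5.635 − 4.22)/(0.4125 − (-0.9945)) = 1.006.
μ = 4.22 − (-0.9945)·1.006 = 5.220.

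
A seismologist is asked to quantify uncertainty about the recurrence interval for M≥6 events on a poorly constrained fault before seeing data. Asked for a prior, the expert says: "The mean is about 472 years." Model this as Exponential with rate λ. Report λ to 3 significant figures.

Exponential mean = 1/λ, so λ = 1/472.0 = 0.00212.

λ ≈ 0.00212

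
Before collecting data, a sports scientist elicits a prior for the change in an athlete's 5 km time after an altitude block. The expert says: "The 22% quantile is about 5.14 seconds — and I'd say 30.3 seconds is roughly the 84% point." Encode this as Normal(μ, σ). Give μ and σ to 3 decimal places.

The p-quantile of Normal(μ,σ) is μ + z_p·σ, with z_{0.22} = -0.7722 and z_{0.84} = 0.9945.
Eliminate σ: μ = (z₂·x₁ − z₁·x₂)/(z₂ − z₁) = (0.9945·5.14 − (-0.7722)·30.3)/1.767 = 16.137.
Then σ = (x₂ − x₁)/(z₂ − z₁) = (30.3 − 5.14)/1.767 = 14.242.

μ = 16.137, σ = 14.242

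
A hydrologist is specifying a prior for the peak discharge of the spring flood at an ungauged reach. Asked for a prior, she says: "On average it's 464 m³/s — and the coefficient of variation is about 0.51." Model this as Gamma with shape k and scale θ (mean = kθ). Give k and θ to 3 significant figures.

For Gamma(k, scale θ): mean = kθ, variance = kθ², so CV = 1/√k.
CV = 0.51, hence k = 1/CV² = 3.84.
Then θ = mean/k = 464/3.84 = 121.

k ≈ 3.84, θ ≈ 121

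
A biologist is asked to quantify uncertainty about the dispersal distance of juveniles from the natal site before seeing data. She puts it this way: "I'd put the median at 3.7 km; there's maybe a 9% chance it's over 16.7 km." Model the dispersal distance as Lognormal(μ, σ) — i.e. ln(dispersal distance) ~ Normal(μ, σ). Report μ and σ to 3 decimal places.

μ ≈ 1.308, σ ≈ 1.124

If T ~ Lognormal(μ,σ) then ln T ~ Normal(μ,σ), so the p-quantile of ln T is μ + z_p·σ.
ln(3.7) = 1.308 and ln(16.7) = 2.815; z_{0.5} = 0, z_{0.91} = 1.341.
σ = (2.815 − 1.308)/(1.341 − (0)) = 1.124.
μ = 1.308 − (0)·1.124 = 1.308.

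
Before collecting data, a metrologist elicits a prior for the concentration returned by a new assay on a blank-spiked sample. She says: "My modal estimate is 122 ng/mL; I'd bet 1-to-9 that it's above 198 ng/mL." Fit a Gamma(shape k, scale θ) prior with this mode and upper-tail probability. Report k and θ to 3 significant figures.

k ≈ 9.03, θ ≈ 15.2

Gamma(k,θ) with k>1 has mode (k−1)θ, so θ = 122/(k−1).
Need P(X < 198) = 0.9 with θ tied to k this way. Start at k = 2, θ = 122: P(X<198) ≈ 0.482.
Too low — raise k to concentrate. Iterating converges to k ≈ 9.03.
Then θ = 122/(9.03−1) ≈ 15.2.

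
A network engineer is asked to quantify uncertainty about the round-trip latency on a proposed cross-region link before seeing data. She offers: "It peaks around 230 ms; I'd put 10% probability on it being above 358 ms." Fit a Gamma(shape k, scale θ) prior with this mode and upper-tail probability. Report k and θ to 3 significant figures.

k ≈ 10.6, θ ≈ 24.1

Gamma(k,θ) with k>1 has mode (k−1)θ, so θ = 230/(k−1).
Need P(X < 358) = 0.9 with θ tied to k this way. Start at k = 2, θ = 230: P(X<358) ≈ 0.461.
Too low — raise k to concentrate. Iterating converges to k ≈ 10.6.
Then θ = 230/(10.6−1) ≈ 24.1.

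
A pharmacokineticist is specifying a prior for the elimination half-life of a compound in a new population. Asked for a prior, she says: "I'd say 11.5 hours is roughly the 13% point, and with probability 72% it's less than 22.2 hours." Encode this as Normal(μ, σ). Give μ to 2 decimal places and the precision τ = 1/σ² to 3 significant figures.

μ = 18.55, τ = 0.0255

The p-quantile of Normal(μ,σ) is μ + z_p·σ, with z_{0.13} = -1.126 and z_{0.72} = 0.5828.
Eliminate σ: μ = (z₂·x₁ − z₁·x₂)/(z₂ − z₁) = (0.5828·11.5 − (-1.126)·22.2)/1.709 = 18.55.
Then σ = (x₂ − x₁)/(z₂ − z₁) = (22.2 − 11.5)/1.709 = 6.26.
Precision τ = 1/σ² = 1/6.26² = 0.0255.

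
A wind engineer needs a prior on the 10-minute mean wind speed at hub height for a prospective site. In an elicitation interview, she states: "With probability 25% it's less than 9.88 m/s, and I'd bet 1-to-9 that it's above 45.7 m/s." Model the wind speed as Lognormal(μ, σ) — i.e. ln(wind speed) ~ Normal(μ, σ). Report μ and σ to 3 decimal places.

μ ≈ 2.819, σ ≈ 0.783

If T ~ Lognormal(μ,σ) then ln T ~ Normal(μ,σ), so the p-quantile of ln T is μ + z_p·σ.
ln(9.88) = 2.291 and ln(45.7) = 3.822; z_{0.25} = -0.6745, z_{0.9} = 1.282.
σ = (3.822 − 2.291)/(1.282 − (-0.6745)) = 0.783.
μ = 2.291 − (-0.6745)·0.783 = 2.819.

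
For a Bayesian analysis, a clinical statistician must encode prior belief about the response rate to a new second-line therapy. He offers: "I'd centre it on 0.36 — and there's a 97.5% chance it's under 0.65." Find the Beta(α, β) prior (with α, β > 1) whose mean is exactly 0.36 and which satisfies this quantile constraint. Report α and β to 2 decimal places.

With mean 0.36 fixed, write α = 0.36s, β = 0.64s where s = α+β.
Need P(θ < 0.65) = 0.975 under Beta(0.36s, 0.64s). Normal approximation: (q−m)/√(m(1−m)/s) ≈ z_{0.975} = 1.96, so s ≈ 0.36·0.64·(1.96)²/(0.65−0.36)² = 10.5.
At s = 10.5: P(θ<0.65) ≈ 0.973. Adjusting to match 0.975 gives s ≈ 10.91.
So α = 0.36·10.91 ≈ 3.93, β = 0.64·10.91 ≈ 6.98.

α ≈ 3.93, β ≈ 6.98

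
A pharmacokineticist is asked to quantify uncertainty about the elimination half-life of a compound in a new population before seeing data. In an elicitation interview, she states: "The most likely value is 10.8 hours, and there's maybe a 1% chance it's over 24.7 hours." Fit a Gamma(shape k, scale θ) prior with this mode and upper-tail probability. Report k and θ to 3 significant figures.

k ≈ 7.99, θ ≈ 1.55

Gamma(k,θ) with k>1 has mode (k−1)θ, so θ = 10.8/(k−1).
Need P(X < 24.7) = 0.99 with θ tied to k this way. Start at k = 2, θ = 10.8: P(X<24.7) ≈ 0.666.
Too low — raise k to concentrate. Iterating converges to k ≈ 7.99.
Then θ = 10.8/(7.99−1) ≈ 1.55.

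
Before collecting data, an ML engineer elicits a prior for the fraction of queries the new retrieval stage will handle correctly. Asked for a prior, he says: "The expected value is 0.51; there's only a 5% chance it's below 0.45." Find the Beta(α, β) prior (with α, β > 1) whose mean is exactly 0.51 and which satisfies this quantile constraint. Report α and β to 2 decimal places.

α ≈ 95.54, β ≈ 91.79

With mean 0.51 fixed, write α = 0.51s, β = 0.49s where s = α+β.
Need P(θ < 0.45) = 0.05 under Beta(0.51s, 0.49s). Normal approximation: (q−m)/√(m(1−m)/s) ≈ z_{0.05} = -1.64, so s ≈ 0.51·0.49·(-1.64)²/(0.45−0.51)² = 187.8.
At s = 187.8: P(θ<0.45) ≈ 0.050. Adjusting to match 0.05 gives s ≈ 187.33.
So α = 0.51·187.33 ≈ 95.54, β = 0.49·187.33 ≈ 91.79.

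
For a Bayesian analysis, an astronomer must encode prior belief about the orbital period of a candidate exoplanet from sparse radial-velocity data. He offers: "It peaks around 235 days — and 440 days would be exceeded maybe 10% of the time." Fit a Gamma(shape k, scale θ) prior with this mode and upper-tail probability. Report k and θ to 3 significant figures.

k ≈ 5.86, θ ≈ 48.4

Gamma(k,θ) with k>1 has mode (k−1)θ, so θ = 235/(k−1).
Need P(X < 440) = 0.9 with θ tied to k this way. Start at k = 2, θ = 235: P(X<440) ≈ 0.558.
Too low — raise k to concentrate. Iterating converges to k ≈ 5.86.
Then θ = 235/(5.86−1) ≈ 48.4.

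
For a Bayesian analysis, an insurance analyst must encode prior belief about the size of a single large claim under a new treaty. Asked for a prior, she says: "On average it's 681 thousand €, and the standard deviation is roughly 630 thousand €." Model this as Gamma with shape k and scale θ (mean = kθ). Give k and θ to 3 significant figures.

For Gamma(k, scale θ): mean = kθ, variance = kθ², so CV = 1/√k.
CV = SD/mean = 630/681 = 0.9251, hence k = 1/CV² = 1.17.
Then θ = mean/k = 681/1.17 = 583.

k ≈ 1.17, θ ≈ 583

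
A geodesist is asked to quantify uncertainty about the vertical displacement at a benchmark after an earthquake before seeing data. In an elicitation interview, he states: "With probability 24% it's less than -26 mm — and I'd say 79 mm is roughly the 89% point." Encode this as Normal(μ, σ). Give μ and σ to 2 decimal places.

μ = 12.37, σ = 54.32

For Normal(μ,σ), the p-quantile is μ + z_p·σ. Here z_{0.24} = -0.7063, z_{0.89} = 1.227.
So -26 = μ − 0.7063σ and 79 = μ + 1.227σ.
Subtracting: σ = (79 − -26)/(1.227 − (-0.7063)) = 54.32.
Then μ = -26 − (-0.7063)·54.32 = 12.37.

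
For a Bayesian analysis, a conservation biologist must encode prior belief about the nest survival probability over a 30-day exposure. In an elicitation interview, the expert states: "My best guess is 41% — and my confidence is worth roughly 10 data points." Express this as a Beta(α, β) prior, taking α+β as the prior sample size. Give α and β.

Under the effective-sample-size interpretation, Beta(α, β) has prior mean α/(α+β) and prior sample size α+β.
So α+β = 10 and α/(α+β) = 0.41, giving α = 0.41·10 = 4.1 and β = 10 − 4.1 = 5.9.

α = 4.1, β = 5.9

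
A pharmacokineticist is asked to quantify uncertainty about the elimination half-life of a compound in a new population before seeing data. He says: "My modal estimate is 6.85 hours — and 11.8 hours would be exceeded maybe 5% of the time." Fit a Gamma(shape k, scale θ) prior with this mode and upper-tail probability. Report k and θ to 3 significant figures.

Gamma(k,θ) with k>1 has mode (k−1)θ, so θ = 6.85/(k−1).
Need P(X < 11.8) = 0.95 with θ tied to k this way. Start at k = 2, θ = 6.85: P(X<11.8) ≈ 0.514.
Too low — raise k to concentrate. Iterating converges to k ≈ 10.4.
Then θ = 6.85/(10.4−1) ≈ 0.726.

k ≈ 10.4, θ ≈ 0.726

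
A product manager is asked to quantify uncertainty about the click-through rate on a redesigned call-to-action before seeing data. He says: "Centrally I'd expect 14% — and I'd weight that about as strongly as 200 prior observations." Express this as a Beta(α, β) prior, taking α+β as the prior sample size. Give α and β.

Under the effective-sample-size interpretation, Beta(α, β) has prior mean α/(α+β) and prior sample size α+β.
So α+β = 200 and α/(α+β) = 0.14, giving α = 0.14·200 = 28 and β = 200 − 28 = 172.

α = 28, β = 172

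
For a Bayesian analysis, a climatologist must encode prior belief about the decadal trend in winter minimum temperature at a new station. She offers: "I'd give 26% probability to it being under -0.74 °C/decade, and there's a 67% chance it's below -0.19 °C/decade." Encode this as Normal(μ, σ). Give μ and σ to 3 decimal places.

The p-quantile of Normal(μ,σ) is μ + z_p·σ, with z_{0.26} = -0.6433 and z_{0.67} = 0.4399.
Eliminate σ: μ = (z₂·x₁ − z₁·x₂)/(z₂ − z₁) = (0.4399·-0.74 − (-0.6433)·-0.19)/1.083 = -0.413.
Then σ = (x₂ − x₁)/(z₂ − z₁) = (-0.19 − -0.74)/1.083 = 0.508.

μ = -0.413, σ = 0.508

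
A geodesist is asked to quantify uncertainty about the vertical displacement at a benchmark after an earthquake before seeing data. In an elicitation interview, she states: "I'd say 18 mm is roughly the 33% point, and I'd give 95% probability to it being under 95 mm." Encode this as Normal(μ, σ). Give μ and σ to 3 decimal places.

For Normal(μ,σ), the p-quantile is μ + z_p·σ. Here z_{0.33} = -0.4399, z_{0.95} = 1.645.
So 18 = μ − 0.4399σ and 95 = μ + 1.645σ.
Subtracting: σ = (95 − 18)/(1.645 − (-0.4399)) = 36.935.
Then μ = 18 − (-0.4399)·36.935 = 34.248.

μ = 34.248, σ = 36.935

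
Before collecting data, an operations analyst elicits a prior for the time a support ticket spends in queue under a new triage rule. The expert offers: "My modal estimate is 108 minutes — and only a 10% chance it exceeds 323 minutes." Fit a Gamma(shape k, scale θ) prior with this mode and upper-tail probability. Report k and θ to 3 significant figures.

Gamma(k,θ) with k>1 has mode (k−1)θ, so θ = 108/(k−1).
Need P(X < 323) = 0.9 with θ tied to k this way. Start at k = 2, θ = 108: P(X<323) ≈ 0.799.
Too low — raise k to concentrate. Iterating converges to k ≈ 2.58.
Then θ = 108/(2.58−1) ≈ 68.2.

k ≈ 2.58, θ ≈ 68.2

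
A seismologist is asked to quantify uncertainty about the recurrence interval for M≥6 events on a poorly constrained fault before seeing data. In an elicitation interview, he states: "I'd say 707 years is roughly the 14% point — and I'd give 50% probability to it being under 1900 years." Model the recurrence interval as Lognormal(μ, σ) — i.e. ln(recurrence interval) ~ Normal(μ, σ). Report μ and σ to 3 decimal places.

μ ≈ 7.550, σ ≈ 0.915

If T ~ Lognormal(μ,σ) then ln T ~ Normal(μ,σ), so the p-quantile of ln T is μ + z_p·σ.
ln(707) = 6.561 and ln(1900) = 7.55; z_{0.14} = -1.08, z_{0.5} = 0.
σ = (7.55 − 6.561)/(0 − (-1.08)) = 0.915.
μ = 6.561 − (-1.08)·0.915 = 7.550.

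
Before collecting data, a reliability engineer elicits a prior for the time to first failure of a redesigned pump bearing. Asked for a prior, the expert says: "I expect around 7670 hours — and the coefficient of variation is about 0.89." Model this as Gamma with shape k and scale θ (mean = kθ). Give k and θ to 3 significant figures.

For Gamma(k, scale θ): mean = kθ, variance = kθ², so CV = 1/√k.
CV = 0.89, hence k = 1/CV² = 1.26.
Then θ = mean/k = 7670/1.26 = 6080.

k ≈ 1.26, θ ≈ 6080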